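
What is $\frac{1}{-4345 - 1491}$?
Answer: $- \frac{1}{5836} \approx -0.00017135$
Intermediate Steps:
$\frac{1}{-4345 - 1491} = \frac{1}{-5836} = - \frac{1}{5836}$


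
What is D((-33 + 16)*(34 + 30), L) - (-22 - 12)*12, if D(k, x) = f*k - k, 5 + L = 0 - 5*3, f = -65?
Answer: 72216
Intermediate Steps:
L = -20 (L = -5 + (0 - 5*3) = -5 + (0 - 15) = -5 - 15 = -20)
D(k, x) = -66*k (D(k, x) = -65*k - k = -66*k)
D((-33 + 16)*(34 + 30), L) - (-22 - 12)*12 = -66*(-33 + 16)*(34 + 30) - (-22 - 12)*12 = -(-1122)*64 - (-34)*12 = -66*(-1088) - 1*(-408) = 71808 + 408 = 72216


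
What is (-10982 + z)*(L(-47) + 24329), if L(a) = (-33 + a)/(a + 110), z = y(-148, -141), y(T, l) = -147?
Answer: -17056828463/63 ≈ -2.7074e+8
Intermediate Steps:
z = -147
L(a) = (-33 + a)/(110 + a)
(-10982 + z)*(L(-47) + 24329) = (-10982 - 147)*((-33 - 47)/(110 - 47) + 24329) = -11129*(-80/63 + 24329) = -11129*1532647/63 = -17056828463/63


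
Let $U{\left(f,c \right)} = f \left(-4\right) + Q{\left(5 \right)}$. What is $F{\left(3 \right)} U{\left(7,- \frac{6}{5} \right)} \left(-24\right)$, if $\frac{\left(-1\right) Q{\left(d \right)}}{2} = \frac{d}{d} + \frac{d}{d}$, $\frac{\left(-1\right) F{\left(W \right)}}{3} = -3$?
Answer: $6912$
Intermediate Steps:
$F{\left(W \right)} = 9$ ($F{\left(W \right)} = \left(-3\right) \left(-3\right) = 9$)
$Q{\left(d \right)} = -4$ ($Q{\left(d \right)} = - 2 \left(\frac{d}{d} + \frac{d}{d}\right) = - 2 \left(1 + 1\right) = \left(-2\right) 2 = -4$)
$U{\left(f,c \right)} = -4 - 4 f$ ($U{\left(f,c \right)} = f \left(-4\right) - 4 = - 4 f - 4 = -4 - 4 f$)
$F{\left(3 \right)} U{\left(7,- \frac{6}{5} \right)} \left(-24\right) = 9 \left(-4 - 28\right) \left(-24\right) = 9 \left(-32\right) \left(-24\right) = \left(-288\right) \left(-24\right) = 6912$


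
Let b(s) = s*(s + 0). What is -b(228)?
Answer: -51984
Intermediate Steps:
b(s) = s² (b(s) = s*s = s²)
-b(228) = -1*228² = -1*51984 = -51984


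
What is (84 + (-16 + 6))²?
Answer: 5476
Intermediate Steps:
(84 + (-16 + 6))² = (84 - 10)² = 74² = 5476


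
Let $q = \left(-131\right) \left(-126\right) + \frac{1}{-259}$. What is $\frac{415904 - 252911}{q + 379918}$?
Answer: $\frac{14071729}{34224605} \approx 0.41116$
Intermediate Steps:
$q = \frac{4275053}{259}$ ($q = 16506 - \frac{1}{259} = \frac{4275053}{259} \approx 16506.0$)
$\frac{415904 - 252911}{q + 379918} = \frac{415904 - 252911}{\frac{4275053}{259} + 379918} = \frac{162993}{\frac{102673815}{259}} = 162993 \cdot \frac{259}{102673815} = \frac{14071729}{34224605}$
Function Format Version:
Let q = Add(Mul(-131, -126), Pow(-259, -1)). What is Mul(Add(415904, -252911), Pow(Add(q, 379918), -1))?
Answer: Rational(14071729, 34224605) ≈ 0.41116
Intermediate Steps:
q = Rational(4275053, 259) (q = Add(16506, Rational(-1, 259)) = Rational(4275053, 259) ≈ 16506.)
Mul(Add(415904, -252911), Pow(Add(q, 379918), -1)) = Mul(Add(415904, -252911), Pow(Add(Rational(4275053, 259), 379918), -1)) = Mul(162993, Pow(Rational(102673815, 259), -1)) = Mul(162993, Rational(259, 102673815)) = Rational(14071729, 34224605)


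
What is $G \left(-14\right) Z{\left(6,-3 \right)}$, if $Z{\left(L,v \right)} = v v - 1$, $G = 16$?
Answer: $-1792$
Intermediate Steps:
$Z{\left(L,v \right)} = -1 + v^{2}$ ($Z{\left(L,v \right)} = v^{2} - 1 = -1 + v^{2}$)
$G \left(-14\right) Z{\left(6,-3 \right)} = 16 \left(-14\right) \left(-1 + \left(-3\right)^{2}\right) = - 224 \left(-1 + 9\right) = \left(-224\right) 8 = -1792$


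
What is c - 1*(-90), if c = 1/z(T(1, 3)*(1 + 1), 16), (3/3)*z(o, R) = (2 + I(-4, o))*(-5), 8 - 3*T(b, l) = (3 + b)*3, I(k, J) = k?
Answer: 901/10 ≈ 90.100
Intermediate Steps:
T(b, l) = -1/3 - b (T(b, l) = 8/3 - (3 + b)*3/3 = 8/3 - (9 + 3*b)/3 = 8/3 + (-3 - b) = -1/3 - b)
z(o, R) = 10 (z(o, R) = (2 - 4)*(-5) = -2*(-5) = 10)
c = 1/10 ≈ 0.10000
c - 1*(-90) = 1/10 - 1*(-90) = 1/10 + 90 = 901/10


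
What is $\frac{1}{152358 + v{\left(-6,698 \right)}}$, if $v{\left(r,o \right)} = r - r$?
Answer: $\frac{1}{152358} \approx 6.5635 \cdot 10^{-6}$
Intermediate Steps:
$v{\left(r,o \right)} = 0$
$\frac{1}{152358 + v{\left(-6,698 \right)}} = \frac{1}{152358 + 0} = \frac{1}{152358}$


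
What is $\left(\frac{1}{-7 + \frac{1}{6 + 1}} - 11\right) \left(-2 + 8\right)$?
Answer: $- \frac{535}{8} \approx -66.875$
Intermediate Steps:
$\left(\frac{1}{-7 + \frac{1}{6 + 1}} - 11\right) \left(-2 + 8\right) = \left(\frac{1}{-7 + \frac{1}{7}} - 11\right) 6 = \left(\frac{1}{- \frac{48}{7}} - 11\right) 6 = \left(- \frac{7}{48} - 11\right) 6 = \left(- \frac{535}{48}\right) 6 = - \frac{535}{8}$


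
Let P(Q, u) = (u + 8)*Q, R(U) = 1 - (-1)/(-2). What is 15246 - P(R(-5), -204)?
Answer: 15344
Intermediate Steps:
R(U) = ½ (R(U) = 1 - (-1)*(-1)/2 = 1 - 1*½ = 1 - ½ = ½)
P(Q, u) = Q*(8 + u) (P(Q, u) = (8 + u)*Q = Q*(8 + u))
15246 - P(R(-5), -204) = 15246 - (8 - 204)/2 = 15246 - (-196)/2 = 15246 - 1*(-98) = 15246 + 98 = 15344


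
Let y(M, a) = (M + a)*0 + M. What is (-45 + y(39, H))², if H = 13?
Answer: 36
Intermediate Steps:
y(M, a) = M (y(M, a) = 0 + M = M)
(-45 + y(39, H))² = (-45 + 39)² = (-6)² = 36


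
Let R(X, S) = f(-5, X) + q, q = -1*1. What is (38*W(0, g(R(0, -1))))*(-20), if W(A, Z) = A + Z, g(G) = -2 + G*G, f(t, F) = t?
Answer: -25840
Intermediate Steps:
q = -1
R(X, S) = -6 (R(X, S) = -5 - 1 = -6)
g(G) = -2 + G**2
(38*W(0, g(R(0, -1))))*(-20) = (38*(0 + (-2 + (-6)**2)))*(-20) = (38*(0 + (-2 + 36)))*(-20) = (38*(0 + 34))*(-20) = (38*34)*(-20) = 1292*(-20) = -25840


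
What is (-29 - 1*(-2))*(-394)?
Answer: 10638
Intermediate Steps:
(-29 - 1*(-2))*(-394) = (-29 + 2)*(-394) = -27*(-394) = 10638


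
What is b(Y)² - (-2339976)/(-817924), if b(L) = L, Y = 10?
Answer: 19863106/204481 ≈ 97.139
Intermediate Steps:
b(Y)² - (-2339976)/(-817924) = 10² - (-2339976)/(-817924) = 100 - (-2339976)*(-1)/817924 = 100 - 1*584994/204481 = 100 - 584994/204481 = 19863106/204481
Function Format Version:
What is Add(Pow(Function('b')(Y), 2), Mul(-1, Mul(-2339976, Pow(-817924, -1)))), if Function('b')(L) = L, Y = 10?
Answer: Rational(19863106, 204481) ≈ 97.139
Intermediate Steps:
Add(Pow(Function('b')(Y), 2), Mul(-1, Mul(-2339976, Pow(-817924, -1)))) = Add(Pow(10, 2), Mul(-1, Mul(-2339976, Pow(-817924, -1)))) = Add(100, Mul(-1, Mul(-2339976, Rational(-1, 817924)))) = Add(100, Mul(-1, Rational(584994, 204481))) = Add(100, Rational(-584994, 204481)) = Rational(19863106, 204481)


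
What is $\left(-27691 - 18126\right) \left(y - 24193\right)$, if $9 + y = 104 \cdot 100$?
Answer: $632366234$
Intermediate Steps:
$y = 10391$ ($y = -9 + 104 \cdot 100 = -9 + 10400 = 10391$)
$\left(-27691 - 18126\right) \left(y - 24193\right) = \left(-27691 - 18126\right) \left(10391 - 24193\right) = \left(-45817\right) \left(-13802\right) = 632366234$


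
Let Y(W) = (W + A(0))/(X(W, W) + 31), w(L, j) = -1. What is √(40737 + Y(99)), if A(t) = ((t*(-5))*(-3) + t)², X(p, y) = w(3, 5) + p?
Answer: 6*√2092337/43 ≈ 201.84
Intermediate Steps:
X(p, y) = -1 + p
A(t) = 256*t² (A(t) = (-5*t*(-3) + t)² = (15*t + t)² = (16*t)² = 256*t²)
Y(W) = W/(30 + W) (Y(W) = (W + 256*0²)/((-1 + W) + 31) = (W + 256*0)/(30 + W) = (W + 0)/(30 + W) = W/(30 + W))
√(40737 + Y(99)) = √(40737 + 99/(30 + 99)) = √(40737 + 99/129) = √(40737 + 99*(1/129)) = √(40737 + 33/43) = √(1751724/43) = 6*√2092337/43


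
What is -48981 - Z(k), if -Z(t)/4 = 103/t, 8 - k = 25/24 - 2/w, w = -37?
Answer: -299936655/6131 ≈ -48921.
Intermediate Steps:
k = 6131/888 (k = 8 - (25/24 - 2/(-37)) = 8 - (25*(1/24) - 2*(-1/37)) = 8 - (25/24 + 2/37) = 8 - 1*973/888 = 8 - 973/888 = 6131/888 ≈ 6.9043)
Z(t) = -412/t
-48981 - Z(k) = -48981 - (-412)/6131/888 = -48981 - (-412)*888/6131 = -48981 - 1*(-365856/6131) = -48981 + 365856/6131 = -299936655/6131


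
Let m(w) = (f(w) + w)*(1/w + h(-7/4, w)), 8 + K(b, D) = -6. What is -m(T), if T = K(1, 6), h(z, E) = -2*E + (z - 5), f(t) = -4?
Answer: 5337/14 ≈ 381.21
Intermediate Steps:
K(b, D) = -14 (K(b, D) = -8 - 6 = -14)
h(z, E) = -5 + z - 2*E (h(z, E) = -2*E + (-5 + z) = -5 + z - 2*E)
T = -14
m(w) = (-4 + w)*(-27/4 + 1/w - 2*w) (m(w) = (-4 + w)*(1/w + (-5 - 7/4 - 2*w)) = (-4 + w)*(1/w + (-27/4 - 2*w)) = (-4 + w)*(-27/4 + 1/w - 2*w))
-m(T) = -(28 - 4/(-14) - 2*(-14)² + (5/4)*(-14)) = -(28 - 4*(-1/14) - 2*196 - 35/2) = -(28 + 2/7 - 392 - 35/2) = -1*(-5337/14) = 5337/14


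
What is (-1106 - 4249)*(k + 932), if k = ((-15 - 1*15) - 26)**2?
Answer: -21784140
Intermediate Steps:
k = 3136 (k = ((-15 - 15) - 26)**2 = (-30 - 26)**2 = (-56)**2 = 3136)
(-1106 - 4249)*(k + 932) = (-1106 - 4249)*(3136 + 932) = -5355*4068 = -21784140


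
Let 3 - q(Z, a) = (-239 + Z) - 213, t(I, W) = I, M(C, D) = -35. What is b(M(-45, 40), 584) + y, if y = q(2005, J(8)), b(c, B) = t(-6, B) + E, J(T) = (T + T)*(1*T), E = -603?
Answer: -2159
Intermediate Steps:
J(T) = 2*T² (J(T) = (2*T)*T = 2*T²)
b(c, B) = -609 (b(c, B) = -6 - 603 = -609)
q(Z, a) = 455 - Z (q(Z, a) = 3 - ((-239 + Z) - 213) = 3 - (-452 + Z) = 3 + (452 - Z) = 455 - Z)
y = -1550 (y = 455 - 1*2005 = 455 - 2005 = -1550)
b(M(-45, 40), 584) + y = -609 - 1550 = -2159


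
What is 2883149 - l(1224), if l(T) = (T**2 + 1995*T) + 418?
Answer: -1057325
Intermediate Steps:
l(T) = 418 + T**2 + 1995*T
2883149 - l(1224) = 2883149 - (418 + 1224**2 + 1995*1224) = 2883149 - (418 + 1498176 + 2441880) = 2883149 - 1*3940474 = 2883149 - 3940474 = -1057325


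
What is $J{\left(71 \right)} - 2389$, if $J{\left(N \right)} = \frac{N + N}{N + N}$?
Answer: $-2388$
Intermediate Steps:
$J{\left(N \right)} = 1$ ($J{\left(N \right)} = \frac{2 N}{2 N} = 2 N \frac{1}{2 N} = 1$)
$J{\left(71 \right)} - 2389 = 1 - 2389 = -2388$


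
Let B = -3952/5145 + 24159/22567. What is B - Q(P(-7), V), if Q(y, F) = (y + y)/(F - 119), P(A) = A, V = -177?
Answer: 4384013603/17183867820 ≈ 0.25512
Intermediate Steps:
Q(y, F) = 2*y/(-119 + F) (Q(y, F) = (2*y)/(-119 + F) = 2*y/(-119 + F))
B = 35113271/116107215 (B = -3952*1/5145 + 24159*(1/22567) = -3952/5145 + 24159/22567 = 35113271/116107215 ≈ 0.30242)
B - Q(P(-7), V) = 35113271/116107215 - 2*(-7)/(-119 - 177) = 35113271/116107215 - 2*(-7)/(-296) = 35113271/116107215 - 2*(-7)*(-1)/296 = 35113271/116107215 - 1*7/148 = 35113271/116107215 - 7/148 = 4384013603/17183867820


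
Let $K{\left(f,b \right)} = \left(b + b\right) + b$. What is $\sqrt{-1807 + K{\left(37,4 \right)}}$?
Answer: $i \sqrt{1795} \approx 42.367 i$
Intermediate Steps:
$K{\left(f,b \right)} = 3 b$ ($K{\left(f,b \right)} = 2 b + b = 3 b$)
$\sqrt{-1807 + K{\left(37,4 \right)}} = \sqrt{-1807 + 3 \cdot 4} = \sqrt{-1807 + 12} = \sqrt{-1795} = i \sqrt{1795}$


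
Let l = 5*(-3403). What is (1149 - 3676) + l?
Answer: -19542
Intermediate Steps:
l = -17015
(1149 - 3676) + l = (1149 - 3676) - 17015 = -2527 - 17015 = -19542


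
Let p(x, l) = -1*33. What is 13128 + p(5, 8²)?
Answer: 13095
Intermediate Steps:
p(x, l) = -33
13128 + p(5, 8²) = 13128 - 33 = 13095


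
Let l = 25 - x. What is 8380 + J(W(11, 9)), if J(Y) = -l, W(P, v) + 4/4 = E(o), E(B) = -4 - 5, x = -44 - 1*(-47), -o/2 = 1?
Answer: 8358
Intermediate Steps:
o = -2 (o = -2*1 = -2)
x = 3 (x = -44 + 47 = 3)
E(B) = -9
l = 22 (l = 25 - 1*3 = 25 - 3 = 22)
W(P, v) = -10 (W(P, v) = -1 - 9 = -10)
J(Y) = -22 (J(Y) = -1*22 = -22)
8380 + J(W(11, 9)) = 8380 - 22 = 8358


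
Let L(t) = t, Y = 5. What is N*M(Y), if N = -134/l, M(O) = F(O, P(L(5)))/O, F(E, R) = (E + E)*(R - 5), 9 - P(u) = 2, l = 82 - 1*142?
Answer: 134/15 ≈ 8.9333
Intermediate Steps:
l = -60 (l = 82 - 142 = -60)
P(u) = 7 (P(u) = 9 - 1*2 = 9 - 2 = 7)
F(E, R) = 2*E*(-5 + R) (F(E, R) = (2*E)*(-5 + R) = 2*E*(-5 + R))
M(O) = 4 (M(O) = (2*O*(-5 + 7))/O = (2*O*2)/O = (4*O)/O = 4)
N = 67/30 (N = -134/(-60) = -134*(-1/60) = 67/30 ≈ 2.2333)
N*M(Y) = (67/30)*4 = 134/15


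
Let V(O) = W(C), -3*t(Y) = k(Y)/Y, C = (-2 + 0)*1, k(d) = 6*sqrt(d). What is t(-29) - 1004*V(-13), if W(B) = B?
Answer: 2008 + 2*I*sqrt(29)/29 ≈ 2008.0 + 0.37139*I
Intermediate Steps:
C = -2 (C = -2*1 = -2)
t(Y) = -2/sqrt(Y) (t(Y) = -6*sqrt(Y)/(3*Y) = -2/sqrt(Y))
V(O) = -2
t(-29) - 1004*V(-13) = -(-2)*I*sqrt(29)/29 - 1004*(-2) = -(-2)*I*sqrt(29)/29 + 2008 = 2*I*sqrt(29)/29 + 2008 = 2008 + 2*I*sqrt(29)/29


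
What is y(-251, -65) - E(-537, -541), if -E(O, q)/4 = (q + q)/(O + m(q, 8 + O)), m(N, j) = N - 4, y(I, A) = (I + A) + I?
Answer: -563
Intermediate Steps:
y(I, A) = A + 2*I (y(I, A) = (A + I) + I = A + 2*I)
m(N, j) = -4 + N
E(O, q) = -8*q/(-4 + O + q) (E(O, q) = -4*(q + q)/(O + (-4 + q)) = -4*2*q/(-4 + O + q) = -8*q/(-4 + O + q))
y(-251, -65) - E(-537, -541) = (-65 + 2*(-251)) - (-8)*(-541)/(-4 - 537 - 541) = (-65 - 502) - (-8)*(-541)/(-1082) = -567 - (-8)*(-541)*(-1)/1082 = -567 - 1*(-4) = -567 + 4 = -563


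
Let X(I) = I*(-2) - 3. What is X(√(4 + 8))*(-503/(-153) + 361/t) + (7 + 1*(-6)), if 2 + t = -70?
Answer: 2521/408 + 2113*√3/306 ≈ 18.139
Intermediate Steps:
t = -72 (t = -2 - 70 = -72)
X(I) = -3 - 2*I (X(I) = -2*I - 3 = -3 - 2*I)
X(√(4 + 8))*(-503/(-153) + 361/t) + (7 + 1*(-6)) = (-3 - 2*√(4 + 8))*(-503/(-153) + 361/(-72)) + (7 + 1*(-6)) = (-3 - 4*√3)*(-503*(-1/153) + 361*(-1/72)) + (7 - 6) = (-3 - 4*√3)*(503/153 - 361/72) + 1 = (-3 - 4*√3)*(-2113/1224) + 1 = (2113/408 + 2113*√3/306) + 1 = 2521/408 + 2113*√3/306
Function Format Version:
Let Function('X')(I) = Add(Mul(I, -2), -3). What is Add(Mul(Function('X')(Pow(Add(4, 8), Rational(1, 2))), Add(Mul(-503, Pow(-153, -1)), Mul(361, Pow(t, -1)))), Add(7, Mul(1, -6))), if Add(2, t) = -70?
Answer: Add(Rational(2521, 408), Mul(Rational(2113, 306), Pow(3, Rational(1, 2)))) ≈ 18.139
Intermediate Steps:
t = -72 (t = Add(-2, -70) = -72)
Function('X')(I) = Add(-3, Mul(-2, I)) (Function('X')(I) = Add(Mul(-2, I), -3) = Add(-3, Mul(-2, I)))
Add(Mul(Function('X')(Pow(Add(4, 8), Rational(1, 2))), Add(Mul(-503, Pow(-153, -1)), Mul(361, Pow(t, -1)))), Add(7, Mul(1, -6))) = Add(Mul(Add(-3, Mul(-2, Pow(Add(4, 8), Rational(1, 2)))), Add(Mul(-503, Pow(-153, -1)), Mul(361, Pow(-72, -1)))), Add(7, Mul(1, -6))) = Add(Mul(Add(-3, Mul(-2, Pow(12, Rational(1, 2)))), Add(Mul(-503, Rational(-1, 153)), Mul(361, Rational(-1, 72)))), Add(7, -6)) = Add(Mul(Add(-3, Mul(-2, Mul(2, Pow(3, Rational(1, 2))))), Add(Rational(503, 153), Rational(-361, 72))), 1) = Add(Mul(Add(-3, Mul(-4, Pow(3, Rational(1, 2)))), Rational(-2113, 1224)), 1) = Add(Add(Rational(2113, 408), Mul(Rational(2113, 306), Pow(3, Rational(1, 2)))), 1) = Add(Rational(2521, 408), Mul(Rational(2113, 306), Pow(3, Rational(1, 2))))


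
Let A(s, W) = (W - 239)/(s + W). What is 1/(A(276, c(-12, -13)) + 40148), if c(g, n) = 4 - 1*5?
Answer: 55/2208092 ≈ 2.4908e-5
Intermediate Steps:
c(g, n) = -1 (c(g, n) = 4 - 5 = -1)
A(s, W) = (-239 + W)/(W + s)
1/(A(276, c(-12, -13)) + 40148) = 1/((-239 - 1)/(-1 + 276) + 40148) = 1/(-240/275 + 40148) = 1/((1/275)*(-240) + 40148) = 1/(-48/55 + 40148) = 1/(2208092/55) = 55/2208092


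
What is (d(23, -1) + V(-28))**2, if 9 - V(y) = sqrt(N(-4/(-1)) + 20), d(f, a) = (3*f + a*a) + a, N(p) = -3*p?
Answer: 6092 - 312*sqrt(2) ≈ 5650.8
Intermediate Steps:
d(f, a) = a + a**2 + 3*f (d(f, a) = (3*f + a**2) + a = (a**2 + 3*f) + a = a + a**2 + 3*f)
V(y) = 9 - 2*sqrt(2) (V(y) = 9 - sqrt(-(-12)/(-1) + 20) = 9 - sqrt(-(-12)*(-1) + 20) = 9 - sqrt(-3*4 + 20) = 9 - sqrt(-12 + 20) = 9 - sqrt(8) = 9 - 2*sqrt(2))
(d(23, -1) + V(-28))**2 = ((-1 + (-1)**2 + 3*23) + (9 - 2*sqrt(2)))**2 = ((-1 + 1 + 69) + (9 - 2*sqrt(2)))**2 = (69 + (9 - 2*sqrt(2)))**2 = (78 - 2*sqrt(2))**2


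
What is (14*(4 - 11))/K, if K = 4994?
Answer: -49/2497 ≈ -0.019624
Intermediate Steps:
(14*(4 - 11))/K = (14*(4 - 11))/4994 = (14*(-7))*(1/4994) = -98*1/4994 = -49/2497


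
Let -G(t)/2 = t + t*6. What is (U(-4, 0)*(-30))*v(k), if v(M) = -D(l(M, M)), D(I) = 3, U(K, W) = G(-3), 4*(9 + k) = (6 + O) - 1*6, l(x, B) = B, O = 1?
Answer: 3780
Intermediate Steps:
k = -35/4 (k = -9 + ((6 + 1) - 1*6)/4 = -9 + (7 - 6)/4 = -9 + (1/4)*1 = -9 + 1/4 = -35/4 ≈ -8.7500)
G(t) = -14*t (G(t) = -2*(t + t*6) = -2*(t + 6*t) = -14*t)
U(K, W) = 42 (U(K, W) = -14*(-3) = 42)
v(M) = -3 (v(M) = -1*3 = -3)
(U(-4, 0)*(-30))*v(k) = (42*(-30))*(-3) = -1260*(-3) = 3780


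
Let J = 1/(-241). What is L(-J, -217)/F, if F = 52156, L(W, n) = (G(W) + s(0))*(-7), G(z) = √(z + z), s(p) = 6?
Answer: -21/26078 - 7*√482/12569596 ≈ -0.00081750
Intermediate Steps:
J = -1/241 ≈ -0.0041494
G(z) = √2*√z (G(z) = √(2*z) = √2*√z)
L(W, n) = -42 - 7*√2*√W (L(W, n) = (√2*√W + 6)*(-7) = (6 + √2*√W)*(-7) = -42 - 7*√2*√W)
L(-J, -217)/F = (-42 - 7*√2*√(-1*(-1/241)))/52156 = (-42 - 7*√2*√(1/241))*(1/52156) = (-42 - 7*√2*√241/241)*(1/52156) = (-42 - 7*√482/241)*(1/52156) = -21/26078 - 7*√482/12569596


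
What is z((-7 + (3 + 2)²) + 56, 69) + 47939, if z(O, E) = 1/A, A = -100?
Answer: 4793899/100 ≈ 47939.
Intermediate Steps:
z(O, E) = -1/100 (z(O, E) = 1/(-100) = -1/100)
z((-7 + (3 + 2)²) + 56, 69) + 47939 = -1/100 + 47939 = 4793899/100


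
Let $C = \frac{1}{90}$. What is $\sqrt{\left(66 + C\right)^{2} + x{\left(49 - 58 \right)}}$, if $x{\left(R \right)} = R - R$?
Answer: $\frac{5941}{90} \approx 66.011$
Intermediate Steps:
$C = \frac{1}{90} \approx 0.011111$
$x{\left(R \right)} = 0$
$\sqrt{\left(66 + C\right)^{2} + x{\left(49 - 58 \right)}} = \sqrt{\left(66 + \frac{1}{90}\right)^{2} + 0} = \sqrt{\left(\frac{5941}{90}\right)^{2} + 0} = \sqrt{\frac{35295481}{8100} + 0} = \sqrt{\frac{35295481}{8100}} = \frac{5941}{90}$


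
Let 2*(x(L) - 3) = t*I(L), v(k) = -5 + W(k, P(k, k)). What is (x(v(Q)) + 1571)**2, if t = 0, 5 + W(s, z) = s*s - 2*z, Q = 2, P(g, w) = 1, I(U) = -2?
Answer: 2477476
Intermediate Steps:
W(s, z) = -5 + s**2 - 2*z (W(s, z) = -5 + (s*s - 2*z) = -5 + (s**2 - 2*z) = -5 + s**2 - 2*z)
v(k) = -12 + k**2 (v(k) = -5 + (-5 + k**2 - 2*1) = -5 + (-5 + k**2 - 2) = -5 + (-7 + k**2) = -12 + k**2)
x(L) = 3 (x(L) = 3 + (0*(-2))/2 = 3 + (1/2)*0 = 3 + 0 = 3)
(x(v(Q)) + 1571)**2 = (3 + 1571)**2 = 1574**2 = 2477476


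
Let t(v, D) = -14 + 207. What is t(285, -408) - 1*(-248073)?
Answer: 248266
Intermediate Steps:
t(v, D) = 193
t(285, -408) - 1*(-248073) = 193 - 1*(-248073) = 193 + 248073 = 248266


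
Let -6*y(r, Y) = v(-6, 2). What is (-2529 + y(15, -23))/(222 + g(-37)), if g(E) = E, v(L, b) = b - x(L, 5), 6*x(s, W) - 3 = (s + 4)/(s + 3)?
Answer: -273157/19980 ≈ -13.672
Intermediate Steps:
x(s, W) = 1/2 + (4 + s)/(6*(3 + s)) (x(s, W) = 1/2 + ((s + 4)/(s + 3))/6 = 1/2 + ((4 + s)/(3 + s))/6 = 1/2 + (4 + s)/(6*(3 + s)))
v(L, b) = b - (13 + 4*L)/(6*(3 + L))
y(r, Y) = -25/108 (y(r, Y) = -(-13 - 4*(-6) + 6*2*(3 - 6))/(36*(3 - 6)) = -(-13 + 24 + 6*2*(-3))/(36*(-3)) = -(-1)*(-13 + 24 - 36)/(36*3) = -(-1)*(-25)/(36*3) = -1/6*25/18 = -25/108)
(-2529 + y(15, -23))/(222 + g(-37)) = (-2529 - 25/108)/(222 - 37) = -273157/108/185 = -273157/108*1/185 = -273157/19980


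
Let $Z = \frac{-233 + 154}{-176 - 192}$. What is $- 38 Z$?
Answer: $- \frac{1501}{184} \approx -8.1576$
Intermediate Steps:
$Z = \frac{79}{368}$ ($Z = - \frac{79}{-368} = \left(-79\right) \left(- \frac{1}{368}\right) = \frac{79}{368} \approx 0.21467$)
$- 38 Z = \left(-38\right) \frac{79}{368} = - \frac{1501}{184}$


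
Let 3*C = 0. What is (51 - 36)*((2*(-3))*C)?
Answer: 0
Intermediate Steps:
C = 0 (C = (⅓)*0 = 0)
(51 - 36)*((2*(-3))*C) = (51 - 36)*((2*(-3))*0) = 15*(-6*0) = 15*0 = 0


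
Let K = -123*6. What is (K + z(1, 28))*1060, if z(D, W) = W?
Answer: -752600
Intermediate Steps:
K = -738
(K + z(1, 28))*1060 = (-738 + 28)*1060 = -710*1060 = -752600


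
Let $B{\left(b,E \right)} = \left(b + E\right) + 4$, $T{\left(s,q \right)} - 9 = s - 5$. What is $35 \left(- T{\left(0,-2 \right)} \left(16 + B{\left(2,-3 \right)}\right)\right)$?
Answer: $-2660$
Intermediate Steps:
$T{\left(s,q \right)} = 4 + s$ ($T{\left(s,q \right)} = 9 + \left(s - 5\right) = 9 + \left(-5 + s\right) = 4 + s$)
$B{\left(b,E \right)} = 4 + E + b$ ($B{\left(b,E \right)} = \left(E + b\right) + 4 = 4 + E + b$)
$35 \left(- T{\left(0,-2 \right)} \left(16 + B{\left(2,-3 \right)}\right)\right) = 35 \left(- \left(4 + 0\right) \left(16 + \left(4 - 3 + 2\right)\right)\right) = 35 \left(- 4 \left(16 + 3\right)\right) = 35 \left(- 4 \cdot 19\right) = 35 \left(\left(-1\right) 76\right) = 35 \left(-76\right) = -2660$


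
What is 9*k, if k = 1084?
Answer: 9756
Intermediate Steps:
9*k = 9*1084 = 9756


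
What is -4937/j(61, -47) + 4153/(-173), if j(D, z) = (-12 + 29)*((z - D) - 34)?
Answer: -9171241/417622 ≈ -21.961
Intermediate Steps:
j(D, z) = -578 - 17*D + 17*z (j(D, z) = 17*(-34 + z - D) = -578 - 17*D + 17*z)
-4937/j(61, -47) + 4153/(-173) = -4937/(-578 - 17*61 + 17*(-47)) + 4153/(-173) = -4937/(-578 - 1037 - 799) + 4153*(-1/173) = -4937/(-2414) - 4153/173 = -4937*(-1/2414) - 4153/173 = 4937/2414 - 4153/173 = -9171241/417622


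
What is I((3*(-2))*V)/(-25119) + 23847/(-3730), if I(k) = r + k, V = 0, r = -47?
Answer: -598837483/93693870 ≈ -6.3914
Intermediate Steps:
I(k) = -47 + k
I((3*(-2))*V)/(-25119) + 23847/(-3730) = (-47 + (3*(-2))*0)/(-25119) + 23847/(-3730) = (-47 - 6*0)*(-1/25119) + 23847*(-1/3730) = (-47 + 0)*(-1/25119) - 23847/3730 = -47*(-1/25119) - 23847/3730 = 47/25119 - 23847/3730 = -598837483/93693870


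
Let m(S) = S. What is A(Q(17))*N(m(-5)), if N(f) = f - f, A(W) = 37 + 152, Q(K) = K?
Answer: 0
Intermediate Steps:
A(W) = 189
N(f) = 0
A(Q(17))*N(m(-5)) = 189*0 = 0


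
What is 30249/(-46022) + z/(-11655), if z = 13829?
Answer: -988990333/536386410 ≈ -1.8438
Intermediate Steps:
30249/(-46022) + z/(-11655) = 30249/(-46022) + 13829/(-11655) = 30249*(-1/46022) + 13829*(-1/11655) = -30249/46022 - 13829/11655 = -988990333/536386410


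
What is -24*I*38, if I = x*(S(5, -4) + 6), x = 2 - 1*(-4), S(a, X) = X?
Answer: -10944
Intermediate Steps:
x = 6 (x = 2 + 4 = 6)
I = 12 (I = 6*(-4 + 6) = 6*2 = 12)
-24*I*38 = -24*12*38 = -288*38 = -1*10944 = -10944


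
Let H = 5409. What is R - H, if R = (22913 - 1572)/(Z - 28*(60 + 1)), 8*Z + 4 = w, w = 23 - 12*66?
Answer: -78260461/14437 ≈ -5420.8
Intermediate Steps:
w = -769 (w = 23 - 792 = -769)
Z = -773/8 (Z = -1/2 + (1/8)*(-769) = -1/2 - 769/8 = -773/8 ≈ -96.625)
R = -170728/14437 (R = (22913 - 1572)/(-773/8 - 28*(60 + 1)) = 21341/(-773/8 - 28*61) = 21341/(-773/8 - 1708) = 21341/(-14437/8) = 21341*(-8/14437) = -170728/14437 ≈ -11.826)
R - H = -170728/14437 - 1*5409 = -170728/14437 - 5409 = -78260461/14437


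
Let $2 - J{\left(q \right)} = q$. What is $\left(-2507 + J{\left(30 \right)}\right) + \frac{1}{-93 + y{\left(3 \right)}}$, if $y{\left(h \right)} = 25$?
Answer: $- \frac{172381}{68} \approx -2535.0$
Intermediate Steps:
$J{\left(q \right)} = 2 - q$
$\left(-2507 + J{\left(30 \right)}\right) + \frac{1}{-93 + y{\left(3 \right)}} = \left(-2507 + \left(2 - 30\right)\right) + \frac{1}{-93 + 25} = \left(-2507 + \left(2 - 30\right)\right) + \frac{1}{-68} = \left(-2507 - 28\right) - \frac{1}{68} = -2535 - \frac{1}{68} = - \frac{172381}{68}$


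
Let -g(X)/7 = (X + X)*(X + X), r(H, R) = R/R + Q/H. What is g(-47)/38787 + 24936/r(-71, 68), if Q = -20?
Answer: 9809292620/504231 ≈ 19454.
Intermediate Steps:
r(H, R) = 1 - 20/H (r(H, R) = R/R - 20/H = 1 - 20/H)
g(X) = -28*X² (g(X) = -7*(X + X)*(X + X) = -7*2*X*2*X = -28*X²)
g(-47)/38787 + 24936/r(-71, 68) = -28*(-47)²/38787 + 24936/(((-20 - 71)/(-71))) = -28*2209*(1/38787) + 24936/((-1/71*(-91))) = -61852*1/38787 + 24936/(91/71) = -8836/5541 + 24936*(71/91) = -8836/5541 + 1770456/91 = 9809292620/504231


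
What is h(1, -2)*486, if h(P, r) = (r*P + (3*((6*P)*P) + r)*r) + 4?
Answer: -14580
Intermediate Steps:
h(P, r) = 4 + P*r + r*(r + 18*P**2) (h(P, r) = (P*r + (3*(6*P**2) + r)*r) + 4 = (P*r + (18*P**2 + r)*r) + 4 = (P*r + (r + 18*P**2)*r) + 4 = (P*r + r*(r + 18*P**2)) + 4 = 4 + P*r + r*(r + 18*P**2))
h(1, -2)*486 = (4 + (-2)**2 + 1*(-2) + 18*(-2)*1**2)*486 = (4 + 4 - 2 + 18*(-2)*1)*486 = (4 + 4 - 2 - 36)*486 = -30*486 = -14580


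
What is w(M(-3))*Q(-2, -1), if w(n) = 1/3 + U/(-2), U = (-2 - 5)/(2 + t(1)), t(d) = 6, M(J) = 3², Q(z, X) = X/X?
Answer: 37/48 ≈ 0.77083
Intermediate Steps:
Q(z, X) = 1
M(J) = 9
U = -7/8 (U = (-2 - 5)/(2 + 6) = -7/8 ≈ -0.87500)
w(n) = 37/48 (w(n) = 1/3 - 7/8/(-2) = 1*(⅓) - 7/8*(-½) = ⅓ + 7/16 = 37/48)
w(M(-3))*Q(-2, -1) = (37/48)*1 = 37/48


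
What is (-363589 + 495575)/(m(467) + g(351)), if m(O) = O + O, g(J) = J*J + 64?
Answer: 131986/124199 ≈ 1.0627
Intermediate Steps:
g(J) = 64 + J² (g(J) = J² + 64 = 64 + J²)
m(O) = 2*O
(-363589 + 495575)/(m(467) + g(351)) = (-363589 + 495575)/(2*467 + (64 + 351²)) = 131986/(934 + (64 + 123201)) = 131986/(934 + 123265) = 131986/124199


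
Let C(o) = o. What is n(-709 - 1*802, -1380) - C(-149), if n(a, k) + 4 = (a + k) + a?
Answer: -4257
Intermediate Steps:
n(a, k) = -4 + k + 2*a (n(a, k) = -4 + ((a + k) + a) = -4 + (k + 2*a) = -4 + k + 2*a)
n(-709 - 1*802, -1380) - C(-149) = (-4 - 1380 + 2*(-709 - 1*802)) - 1*(-149) = (-4 - 1380 + 2*(-709 - 802)) + 149 = (-4 - 1380 + 2*(-1511)) + 149 = (-4 - 1380 - 3022) + 149 = -4406 + 149 = -4257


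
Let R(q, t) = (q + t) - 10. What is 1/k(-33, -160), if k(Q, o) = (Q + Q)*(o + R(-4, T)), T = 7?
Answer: 1/11022 ≈ 9.0728e-5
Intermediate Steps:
R(q, t) = -10 + q + t
k(Q, o) = 2*Q*(-7 + o) (k(Q, o) = (Q + Q)*(o + (-10 - 4 + 7)) = (2*Q)*(o - 7) = (2*Q)*(-7 + o) = 2*Q*(-7 + o))
1/k(-33, -160) = 1/(2*(-33)*(-7 - 160)) = 1/(2*(-33)*(-167)) = 1/11022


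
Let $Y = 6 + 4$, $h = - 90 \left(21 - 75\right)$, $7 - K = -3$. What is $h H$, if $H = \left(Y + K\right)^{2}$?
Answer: $1944000$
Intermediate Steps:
$K = 10$ ($K = 7 - -3 = 7 + 3 = 10$)
$h = 4860$ ($h = \left(-90\right) \left(-54\right) = 4860$)
$Y = 10$
$H = 400$ ($H = \left(10 + 10\right)^{2} = 20^{2} = 400$)
$h H = 4860 \cdot 400 = 1944000$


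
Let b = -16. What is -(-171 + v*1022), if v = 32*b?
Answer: 523435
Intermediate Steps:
v = -512 (v = 32*(-16) = -512)
-(-171 + v*1022) = -(-171 - 512*1022) = -(-171 - 523264) = -1*(-523435) = 523435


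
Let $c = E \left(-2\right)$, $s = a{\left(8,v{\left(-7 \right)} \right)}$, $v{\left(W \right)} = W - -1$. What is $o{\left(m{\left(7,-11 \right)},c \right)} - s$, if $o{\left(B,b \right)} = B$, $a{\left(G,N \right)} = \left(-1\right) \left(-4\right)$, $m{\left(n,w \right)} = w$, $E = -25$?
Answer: $-15$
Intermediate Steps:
$v{\left(W \right)} = 1 + W$ ($v{\left(W \right)} = W + 1 = 1 + W$)
$a{\left(G,N \right)} = 4$
$s = 4$
$c = 50$ ($c = \left(-25\right) \left(-2\right) = 50$)
$o{\left(m{\left(7,-11 \right)},c \right)} - s = -11 - 4 = -15$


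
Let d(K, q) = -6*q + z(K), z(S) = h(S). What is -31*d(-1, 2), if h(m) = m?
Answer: 403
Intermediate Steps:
z(S) = S
d(K, q) = K - 6*q (d(K, q) = -6*q + K = K - 6*q)
-31*d(-1, 2) = -31*(-1 - 6*2) = -31*(-1 - 12) = -31*(-13) = 403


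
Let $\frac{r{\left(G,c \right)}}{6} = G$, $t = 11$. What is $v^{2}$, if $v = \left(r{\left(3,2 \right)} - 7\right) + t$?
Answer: $484$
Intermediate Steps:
$r{\left(G,c \right)} = 6 G$
$v = 22$ ($v = \left(6 \cdot 3 - 7\right) + 11 = \left(18 - 7\right) + 11 = 11 + 11 = 22$)
$v^{2} = 22^{2} = 484$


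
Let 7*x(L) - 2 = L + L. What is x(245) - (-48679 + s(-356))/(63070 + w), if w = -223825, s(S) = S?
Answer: 749983/10717 ≈ 69.981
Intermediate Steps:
x(L) = 2/7 + 2*L/7 (x(L) = 2/7 + (L + L)/7 = 2/7 + (2*L)/7 = 2/7 + 2*L/7)
x(245) - (-48679 + s(-356))/(63070 + w) = (2/7 + (2/7)*245) - (-48679 - 356)/(63070 - 223825) = (2/7 + 70) - (-49035)/(-160755) = 492/7 - (-49035)*(-1)/160755 = 492/7 - 1*467/1531 = 492/7 - 467/1531 = 749983/10717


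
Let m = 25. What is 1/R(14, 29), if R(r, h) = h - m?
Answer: 1/4 ≈ 0.25000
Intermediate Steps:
R(r, h) = -25 + h (R(r, h) = h - 1*25 = h - 25 = -25 + h)
1/R(14, 29) = 1/(-25 + 29) = 1/4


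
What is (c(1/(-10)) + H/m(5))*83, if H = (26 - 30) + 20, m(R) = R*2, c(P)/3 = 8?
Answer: 10624/5 ≈ 2124.8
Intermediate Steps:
c(P) = 24 (c(P) = 3*8 = 24)
m(R) = 2*R
H = 16 (H = -4 + 20 = 16)
(c(1/(-10)) + H/m(5))*83 = (24 + 16/((2*5)))*83 = (24 + 16/10)*83 = (24 + 16*(1/10))*83 = (24 + 8/5)*83 = (128/5)*83 = 10624/5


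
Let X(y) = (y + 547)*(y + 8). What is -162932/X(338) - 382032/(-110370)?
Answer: 1649986898/563273295 ≈ 2.9293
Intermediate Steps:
X(y) = (8 + y)*(547 + y) (X(y) = (547 + y)*(8 + y) = (8 + y)*(547 + y))
-162932/X(338) - 382032/(-110370) = -162932/(4376 + 338² + 555*338) - 382032/(-110370) = -162932/(4376 + 114244 + 187590) - 382032*(-1/110370) = -162932/306210 + 63672/18395 = -162932*1/306210 + 63672/18395 = -81466/153105 + 63672/18395 = 1649986898/563273295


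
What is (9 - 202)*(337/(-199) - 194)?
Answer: 7515999/199 ≈ 37769.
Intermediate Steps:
(9 - 202)*(337/(-199) - 194) = -193*(337*(-1/199) - 194) = -193*(-337/199 - 194) = -193*(-38943/199) = 7515999/199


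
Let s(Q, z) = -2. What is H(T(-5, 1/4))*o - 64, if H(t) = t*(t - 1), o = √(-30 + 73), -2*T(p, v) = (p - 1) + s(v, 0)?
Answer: -64 + 12*√43 ≈ 14.689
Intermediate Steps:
T(p, v) = 3/2 - p/2 (T(p, v) = -((p - 1) - 2)/2 = -((-1 + p) - 2)/2 = -(-3 + p)/2 = 3/2 - p/2)
o = √43 ≈ 6.5574
H(t) = t*(-1 + t)
H(T(-5, 1/4))*o - 64 = ((3/2 - ½*(-5))*(-1 + (3/2 - ½*(-5))))*√43 - 64 = ((3/2 + 5/2)*(-1 + (3/2 + 5/2)))*√43 - 64 = (4*(-1 + 4))*√43 - 64 = (4*3)*√43 - 64 = 12*√43 - 64 = -64 + 12*√43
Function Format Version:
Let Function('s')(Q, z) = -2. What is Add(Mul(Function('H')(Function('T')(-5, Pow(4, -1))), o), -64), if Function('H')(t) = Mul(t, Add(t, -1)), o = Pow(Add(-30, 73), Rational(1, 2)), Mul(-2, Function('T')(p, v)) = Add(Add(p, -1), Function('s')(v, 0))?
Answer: Add(-64, Mul(12, Pow(43, Rational(1, 2)))) ≈ 14.689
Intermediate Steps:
Function('T')(p, v) = Add(Rational(3, 2), Mul(Rational(-1, 2), p)) (Function('T')(p, v) = Mul(Rational(-1, 2), Add(Add(p, -1), -2)) = Mul(Rational(-1, 2), Add(Add(-1, p), -2)) = Mul(Rational(-1, 2), Add(-3, p)) = Add(Rational(3, 2), Mul(Rational(-1, 2), p)))
o = Pow(43, Rational(1, 2)) ≈ 6.5574
Function('H')(t) = Mul(t, Add(-1, t))
Add(Mul(Function('H')(Function('T')(-5, Pow(4, -1))), o), -64) = Add(Mul(Mul(Add(Rational(3, 2), Mul(Rational(-1, 2), -5)), Add(-1, Add(Rational(3, 2), Mul(Rational(-1, 2), -5)))), Pow(43, Rational(1, 2))), -64) = Add(Mul(Mul(Add(Rational(3, 2), Rational(5, 2)), Add(-1, Add(Rational(3, 2), Rational(5, 2)))), Pow(43, Rational(1, 2))), -64) = Add(Mul(Mul(4, Add(-1, 4)), Pow(43, Rational(1, 2))), -64) = Add(Mul(Mul(4, 3), Pow(43, Rational(1, 2))), -64) = Add(Mul(12, Pow(43, Rational(1, 2))), -64) = Add(-64, Mul(12, Pow(43, Rational(1, 2))))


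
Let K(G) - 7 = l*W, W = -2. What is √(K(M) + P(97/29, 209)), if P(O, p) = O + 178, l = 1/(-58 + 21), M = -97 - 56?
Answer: 2*√54227274/1073 ≈ 13.726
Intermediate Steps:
M = -153
l = -1/37 (l = 1/(-37) = -1/37 ≈ -0.027027)
K(G) = 261/37 (K(G) = 7 - 1/37*(-2) = 7 + 2/37 = 261/37)
P(O, p) = 178 + O
√(K(M) + P(97/29, 209)) = √(261/37 + (178 + 97/29)) = √(261/37 + 5259/29) = √(202152/1073) = 2*√54227274/1073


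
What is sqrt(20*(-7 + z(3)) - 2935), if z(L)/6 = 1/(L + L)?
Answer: I*sqrt(3055) ≈ 55.272*I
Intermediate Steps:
z(L) = 3/L (z(L) = 6/(L + L) = 6/((2*L)) = 6*(1/(2*L)) = 3/L)
sqrt(20*(-7 + z(3)) - 2935) = sqrt(20*(-7 + 3/3) - 2935) = sqrt(20*(-7 + 3*(1/3)) - 2935) = sqrt(20*(-7 + 1) - 2935) = sqrt(20*(-6) - 2935) = sqrt(-120 - 2935) = sqrt(-3055) = I*sqrt(3055)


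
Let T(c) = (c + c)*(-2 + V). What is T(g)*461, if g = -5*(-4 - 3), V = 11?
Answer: 290430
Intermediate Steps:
g = 35 (g = -5*(-7) = 35)
T(c) = 18*c (T(c) = (c + c)*(-2 + 11) = (2*c)*9 = 18*c)
T(g)*461 = (18*35)*461 = 630*461 = 290430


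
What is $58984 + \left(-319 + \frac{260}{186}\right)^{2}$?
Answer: $\frac{1382586985}{8649} \approx 1.5986 \cdot 10^{5}$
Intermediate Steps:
$58984 + \left(-319 + \frac{260}{186}\right)^{2} = 58984 + \left(-319 + 260 \cdot \frac{1}{186}\right)^{2} = 58984 + \left(-319 + \frac{130}{93}\right)^{2} = 58984 + \left(- \frac{29537}{93}\right)^{2} = 58984 + \frac{872434369}{8649} = \frac{1382586985}{8649}$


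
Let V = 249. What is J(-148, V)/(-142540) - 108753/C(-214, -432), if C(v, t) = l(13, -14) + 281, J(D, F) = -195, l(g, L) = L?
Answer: -1033440037/2537212 ≈ -407.31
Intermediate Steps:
C(v, t) = 267 (C(v, t) = -14 + 281 = 267)
J(-148, V)/(-142540) - 108753/C(-214, -432) = -195/(-142540) - 108753/267 = -195*(-1/142540) - 108753*1/267 = 39/28508 - 36251/89 = -1033440037/2537212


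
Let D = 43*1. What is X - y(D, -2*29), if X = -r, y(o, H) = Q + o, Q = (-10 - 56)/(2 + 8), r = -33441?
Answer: 167023/5 ≈ 33405.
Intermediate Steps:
D = 43
Q = -33/5 (Q = -66/10 = -66*⅒ = -33/5 ≈ -6.6000)
y(o, H) = -33/5 + o
X = 33441 (X = -1*(-33441) = 33441)
X - y(D, -2*29) = 33441 - (-33/5 + 43) = 33441 - 1*182/5 = 33441 - 182/5 = 167023/5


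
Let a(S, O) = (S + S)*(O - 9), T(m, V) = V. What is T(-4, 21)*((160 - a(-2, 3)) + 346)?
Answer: 10122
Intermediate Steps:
a(S, O) = 2*S*(-9 + O) (a(S, O) = (2*S)*(-9 + O) = 2*S*(-9 + O))
T(-4, 21)*((160 - a(-2, 3)) + 346) = 21*((160 - 2*(-2)*(-9 + 3)) + 346) = 21*((160 - 2*(-2)*(-6)) + 346) = 21*((160 - 1*24) + 346) = 21*((160 - 24) + 346) = 21*(136 + 346) = 21*482 = 10122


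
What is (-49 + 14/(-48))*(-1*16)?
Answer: 2366/3 ≈ 788.67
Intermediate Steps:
(-49 + 14/(-48))*(-1*16) = (-49 + 14*(-1/48))*(-16) = (-49 - 7/24)*(-16) = -1183/24*(-16) = 2366/3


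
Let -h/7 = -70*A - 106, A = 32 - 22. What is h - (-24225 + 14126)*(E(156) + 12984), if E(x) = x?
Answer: 132706502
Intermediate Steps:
A = 10
h = 5642 (h = -7*(-70*10 - 106) = -7*(-700 - 106) = -7*(-806) = 5642)
h - (-24225 + 14126)*(E(156) + 12984) = 5642 - (-24225 + 14126)*(156 + 12984) = 5642 - (-10099)*13140 = 5642 - 1*(-132700860) = 5642 + 132700860 = 132706502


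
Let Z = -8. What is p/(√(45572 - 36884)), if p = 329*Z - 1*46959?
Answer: -49591*√543/2172 ≈ -532.04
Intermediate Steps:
p = -49591 (p = 329*(-8) - 1*46959 = -2632 - 46959 = -49591)
p/(√(45572 - 36884)) = -49591/√(45572 - 36884) = -49591*√543/2172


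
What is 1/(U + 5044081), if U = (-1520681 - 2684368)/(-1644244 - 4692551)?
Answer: 2112265/10654437155148 ≈ 1.9825e-7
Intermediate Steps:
U = 1401683/2112265 (U = -4205049/(-6336795) = -4205049*(-1/6336795) = 1401683/2112265 ≈ 0.66359)
1/(U + 5044081) = 1/(1401683/2112265 + 5044081) = 1/(10654437155148/2112265) = 2112265/10654437155148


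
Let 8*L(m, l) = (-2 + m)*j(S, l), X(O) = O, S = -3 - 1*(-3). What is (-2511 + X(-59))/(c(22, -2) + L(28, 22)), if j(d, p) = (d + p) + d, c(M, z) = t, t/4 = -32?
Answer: 5140/113 ≈ 45.487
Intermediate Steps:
S = 0 (S = -3 + 3 = 0)
t = -128 (t = 4*(-32) = -128)
c(M, z) = -128
j(d, p) = p + 2*d
L(m, l) = l*(-2 + m)/8 (L(m, l) = ((-2 + m)*(l + 2*0))/8 = ((-2 + m)*(l + 0))/8 = ((-2 + m)*l)/8 = (l*(-2 + m))/8 = l*(-2 + m)/8)
(-2511 + X(-59))/(c(22, -2) + L(28, 22)) = (-2511 - 59)/(-128 + (⅛)*22*(-2 + 28)) = -2570/(-128 + (⅛)*22*26) = -2570/(-128 + 143/2) = -2570/(-113/2) = -2570*(-2/113) = 5140/113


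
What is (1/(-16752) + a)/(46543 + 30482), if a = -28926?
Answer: -484568353/1290322800 ≈ -0.37554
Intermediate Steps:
(1/(-16752) + a)/(46543 + 30482) = (1/(-16752) - 28926)/(46543 + 30482) = (-1/16752 - 28926)/77025 = -484568353/16752*1/77025 = -484568353/1290322800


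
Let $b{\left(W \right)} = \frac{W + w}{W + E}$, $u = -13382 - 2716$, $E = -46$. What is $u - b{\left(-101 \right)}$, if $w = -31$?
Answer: $- \frac{788846}{49} \approx -16099.0$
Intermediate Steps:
$u = -16098$
$b{\left(W \right)} = \frac{-31 + W}{-46 + W}$ ($b{\left(W \right)} = \frac{W - 31}{W - 46} = \frac{-31 + W}{-46 + W}$)
$u - b{\left(-101 \right)} = -16098 - \frac{-31 - 101}{-46 - 101} = -16098 - \frac{1}{-147} \left(-132\right) = -16098 - \left(- \frac{1}{147}\right) \left(-132\right) = -16098 - \frac{44}{49} = - \frac{788846}{49}$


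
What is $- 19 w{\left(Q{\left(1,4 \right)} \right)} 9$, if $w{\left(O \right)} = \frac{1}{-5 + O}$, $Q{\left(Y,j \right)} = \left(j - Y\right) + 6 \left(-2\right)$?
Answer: $\frac{171}{14} \approx 12.214$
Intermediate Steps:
$Q{\left(Y,j \right)} = -12 + j - Y$ ($Q{\left(Y,j \right)} = \left(j - Y\right) - 12 = -12 + j - Y$)
$- 19 w{\left(Q{\left(1,4 \right)} \right)} 9 = - \frac{19}{-5 - 9} \cdot 9 = - \frac{19}{-14} \cdot 9 = \left(-19\right) \left(- \frac{1}{14}\right) 9 = \frac{19}{14} \cdot 9 = \frac{171}{14}$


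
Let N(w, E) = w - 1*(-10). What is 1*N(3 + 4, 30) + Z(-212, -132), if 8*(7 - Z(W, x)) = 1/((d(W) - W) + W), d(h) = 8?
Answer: 1535/64 ≈ 23.984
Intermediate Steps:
N(w, E) = 10 + w (N(w, E) = w + 10 = 10 + w)
Z(W, x) = 447/64 (Z(W, x) = 7 - 1/(8*((8 - W) + W)) = 7 - ⅛/8 = 7 - ⅛*⅛ = 7 - 1/64 = 447/64)
1*N(3 + 4, 30) + Z(-212, -132) = 1*(10 + (3 + 4)) + 447/64 = 1*(10 + 7) + 447/64 = 1*17 + 447/64 = 17 + 447/64 = 1535/64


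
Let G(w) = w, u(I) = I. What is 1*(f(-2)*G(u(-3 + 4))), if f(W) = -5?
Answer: -5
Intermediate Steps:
1*(f(-2)*G(u(-3 + 4))) = 1*(-5*(-3 + 4)) = 1*(-5*1) = 1*(-5) = -5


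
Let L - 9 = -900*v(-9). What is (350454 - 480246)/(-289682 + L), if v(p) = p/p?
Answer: 129792/290573 ≈ 0.44668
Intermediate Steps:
v(p) = 1
L = -891 (L = 9 - 900*1 = 9 - 900 = -891)
(350454 - 480246)/(-289682 + L) = (350454 - 480246)/(-289682 - 891) = -129792/(-290573) = -129792*(-1/290573) = 129792/290573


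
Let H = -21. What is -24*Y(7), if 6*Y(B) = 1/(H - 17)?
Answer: 2/19 ≈ 0.10526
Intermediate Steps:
Y(B) = -1/228 (Y(B) = 1/(6*(-21 - 17)) = (⅙)/(-38) = (⅙)*(-1/38) = -1/228)
-24*Y(7) = -24*(-1/228) = 2/19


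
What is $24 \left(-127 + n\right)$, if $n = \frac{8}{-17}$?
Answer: $- \frac{52008}{17} \approx -3059.3$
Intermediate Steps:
$n = - \frac{8}{17}$ ($n = 8 \left(- \frac{1}{17}\right) = - \frac{8}{17} \approx -0.47059$)
$24 \left(-127 + n\right) = 24 \left(-127 - \frac{8}{17}\right) = 24 \left(- \frac{2167}{17}\right) = - \frac{52008}{17}$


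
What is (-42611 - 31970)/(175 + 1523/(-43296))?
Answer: -3229058976/7575277 ≈ -426.26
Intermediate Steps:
(-42611 - 31970)/(175 + 1523/(-43296)) = -74581/(175 + 1523*(-1/43296)) = -74581/(175 - 1523/43296) = -74581/7575277/43296 = -74581*43296/7575277 = -3229058976/7575277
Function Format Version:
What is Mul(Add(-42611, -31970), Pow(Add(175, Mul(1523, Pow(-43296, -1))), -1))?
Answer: Rational(-3229058976, 7575277) ≈ -426.26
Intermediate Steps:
Mul(Add(-42611, -31970), Pow(Add(175, Mul(1523, Pow(-43296, -1))), -1)) = Mul(-74581, Pow(Add(175, Mul(1523, Rational(-1, 43296))), -1)) = Mul(-74581, Pow(Add(175, Rational(-1523, 43296)), -1)) = Mul(-74581, Pow(Rational(7575277, 43296), -1)) = Mul(-74581, Rational(43296, 7575277)) = Rational(-3229058976, 7575277)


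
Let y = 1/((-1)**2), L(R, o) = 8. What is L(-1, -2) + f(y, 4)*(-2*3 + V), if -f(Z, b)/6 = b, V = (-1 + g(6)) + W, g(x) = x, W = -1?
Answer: 56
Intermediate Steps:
V = 4 (V = (-1 + 6) - 1 = 5 - 1 = 4)
y = 1 (y = 1/1 = 1)
f(Z, b) = -6*b
L(-1, -2) + f(y, 4)*(-2*3 + V) = 8 + (-6*4)*(-2*3 + 4) = 8 - 24*(-6 + 4) = 8 - 24*(-2) = 8 + 48 = 56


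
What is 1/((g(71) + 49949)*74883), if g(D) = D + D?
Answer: 1/3750964353 ≈ 2.6660e-10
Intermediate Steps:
g(D) = 2*D
1/((g(71) + 49949)*74883) = 1/((2*71 + 49949)*74883) = (1/74883)/(142 + 49949) = (1/74883)/50091 = (1/50091)*(1/74883) = 1/3750964353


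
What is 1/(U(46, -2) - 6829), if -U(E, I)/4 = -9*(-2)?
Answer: -1/6901 ≈ -0.00014491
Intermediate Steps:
U(E, I) = -72 (U(E, I) = -(-36)*(-2) = -4*18 = -72)
1/(U(46, -2) - 6829) = 1/(-72 - 6829) = 1/(-6901) = -1/6901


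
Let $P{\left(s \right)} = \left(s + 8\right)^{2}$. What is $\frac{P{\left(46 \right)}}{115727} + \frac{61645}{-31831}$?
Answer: $- \frac{7041171719}{3683706137} \approx -1.9114$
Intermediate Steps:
$P{\left(s \right)} = \left(8 + s\right)^{2}$
$\frac{P{\left(46 \right)}}{115727} + \frac{61645}{-31831} = \frac{\left(8 + 46\right)^{2}}{115727} + \frac{61645}{-31831} = 54^{2} \cdot \frac{1}{115727} + 61645 \left(- \frac{1}{31831}\right) = 2916 \cdot \frac{1}{115727} - \frac{61645}{31831} = \frac{2916}{115727} - \frac{61645}{31831} = - \frac{7041171719}{3683706137}$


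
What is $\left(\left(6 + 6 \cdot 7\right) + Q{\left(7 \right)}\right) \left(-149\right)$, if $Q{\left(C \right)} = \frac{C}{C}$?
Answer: $-7301$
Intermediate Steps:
$Q{\left(C \right)} = 1$
$\left(\left(6 + 6 \cdot 7\right) + Q{\left(7 \right)}\right) \left(-149\right) = \left(\left(6 + 6 \cdot 7\right) + 1\right) \left(-149\right) = \left(\left(6 + 42\right) + 1\right) \left(-149\right) = \left(48 + 1\right) \left(-149\right) = 49 \left(-149\right) = -7301$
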